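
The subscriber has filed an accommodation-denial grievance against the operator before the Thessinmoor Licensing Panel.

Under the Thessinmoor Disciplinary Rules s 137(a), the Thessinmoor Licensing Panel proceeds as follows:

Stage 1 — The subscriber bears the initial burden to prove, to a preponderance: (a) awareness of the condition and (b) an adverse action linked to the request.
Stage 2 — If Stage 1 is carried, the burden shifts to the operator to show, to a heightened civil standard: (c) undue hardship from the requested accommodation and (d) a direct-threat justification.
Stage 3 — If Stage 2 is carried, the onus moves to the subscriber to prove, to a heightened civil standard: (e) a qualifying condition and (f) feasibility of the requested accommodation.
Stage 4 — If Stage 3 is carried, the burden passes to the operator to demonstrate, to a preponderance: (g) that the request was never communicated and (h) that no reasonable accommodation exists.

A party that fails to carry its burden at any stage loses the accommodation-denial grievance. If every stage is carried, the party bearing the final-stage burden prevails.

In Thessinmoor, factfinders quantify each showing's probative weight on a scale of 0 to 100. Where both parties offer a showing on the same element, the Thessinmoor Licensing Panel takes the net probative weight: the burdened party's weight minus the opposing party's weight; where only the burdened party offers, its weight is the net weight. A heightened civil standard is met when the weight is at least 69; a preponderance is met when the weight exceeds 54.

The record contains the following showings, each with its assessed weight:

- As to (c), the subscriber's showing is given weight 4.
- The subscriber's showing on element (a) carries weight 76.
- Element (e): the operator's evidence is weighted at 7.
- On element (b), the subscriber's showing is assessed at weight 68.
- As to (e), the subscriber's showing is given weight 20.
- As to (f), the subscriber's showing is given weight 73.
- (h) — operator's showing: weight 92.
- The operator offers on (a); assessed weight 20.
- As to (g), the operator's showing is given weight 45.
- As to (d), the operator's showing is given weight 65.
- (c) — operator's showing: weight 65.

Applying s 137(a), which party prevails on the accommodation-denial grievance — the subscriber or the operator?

Stage 1 (subscriber, a preponderance, weight exceeds 54): (a) net 76−20=56 > 54 — meets; (b) 68 > 54 — meets.
  Stage 1 carried; the burden shifts to the operator.
Stage 2 (operator, a heightened civil standard, weight is at least 69): (c) net 65−4=61 < 69 — fails; (d) 65 < 69 — fails.
  Not every element is met, so the operator fails to carry Stage 2.
The analysis ends at Stage 2; the subscriber prevails.

subscriber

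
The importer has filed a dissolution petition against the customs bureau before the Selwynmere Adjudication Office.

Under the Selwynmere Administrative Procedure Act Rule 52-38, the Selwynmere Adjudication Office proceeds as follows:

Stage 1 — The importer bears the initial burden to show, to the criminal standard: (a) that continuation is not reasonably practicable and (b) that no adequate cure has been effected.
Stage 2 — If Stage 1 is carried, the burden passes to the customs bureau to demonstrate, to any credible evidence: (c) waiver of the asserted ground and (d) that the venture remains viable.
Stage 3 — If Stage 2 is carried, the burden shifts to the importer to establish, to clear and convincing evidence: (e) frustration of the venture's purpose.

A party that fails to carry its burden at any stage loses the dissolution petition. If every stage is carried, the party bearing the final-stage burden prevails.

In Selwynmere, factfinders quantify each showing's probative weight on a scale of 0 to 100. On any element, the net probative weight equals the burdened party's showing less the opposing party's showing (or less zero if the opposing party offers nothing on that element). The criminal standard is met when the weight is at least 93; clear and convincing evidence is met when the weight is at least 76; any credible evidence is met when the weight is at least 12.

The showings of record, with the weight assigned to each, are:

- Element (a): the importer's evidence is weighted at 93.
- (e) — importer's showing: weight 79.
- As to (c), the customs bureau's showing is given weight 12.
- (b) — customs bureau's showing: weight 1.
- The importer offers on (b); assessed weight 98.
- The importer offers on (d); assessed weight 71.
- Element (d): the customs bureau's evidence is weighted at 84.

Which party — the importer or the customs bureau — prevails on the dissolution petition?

Stage 1 — burden on importer; standard: the criminal standard (weight is at least 93).
    (a): 93 ≥ 93 [met]
    (b): 98 − 1 = 97 ≥ 93 [met]
  All elements met. The burden passes to the customs bureau.
Stage 2 — burden on customs bureau; standard: any credible evidence (weight is at least 12).
    (c): 12 ≥ 12 [met]
    (d): 84 − 71 = 13 ≥ 12 [met]
  Stage 2 carried; the burden shifts to the importer.
Stage 3 — burden on importer; standard: clear and convincing evidence (weight is at least 76).
    (e): 79 ≥ 76 [met]
  All elements met at the final stage.
With every stage satisfied, the importer prevails.

importer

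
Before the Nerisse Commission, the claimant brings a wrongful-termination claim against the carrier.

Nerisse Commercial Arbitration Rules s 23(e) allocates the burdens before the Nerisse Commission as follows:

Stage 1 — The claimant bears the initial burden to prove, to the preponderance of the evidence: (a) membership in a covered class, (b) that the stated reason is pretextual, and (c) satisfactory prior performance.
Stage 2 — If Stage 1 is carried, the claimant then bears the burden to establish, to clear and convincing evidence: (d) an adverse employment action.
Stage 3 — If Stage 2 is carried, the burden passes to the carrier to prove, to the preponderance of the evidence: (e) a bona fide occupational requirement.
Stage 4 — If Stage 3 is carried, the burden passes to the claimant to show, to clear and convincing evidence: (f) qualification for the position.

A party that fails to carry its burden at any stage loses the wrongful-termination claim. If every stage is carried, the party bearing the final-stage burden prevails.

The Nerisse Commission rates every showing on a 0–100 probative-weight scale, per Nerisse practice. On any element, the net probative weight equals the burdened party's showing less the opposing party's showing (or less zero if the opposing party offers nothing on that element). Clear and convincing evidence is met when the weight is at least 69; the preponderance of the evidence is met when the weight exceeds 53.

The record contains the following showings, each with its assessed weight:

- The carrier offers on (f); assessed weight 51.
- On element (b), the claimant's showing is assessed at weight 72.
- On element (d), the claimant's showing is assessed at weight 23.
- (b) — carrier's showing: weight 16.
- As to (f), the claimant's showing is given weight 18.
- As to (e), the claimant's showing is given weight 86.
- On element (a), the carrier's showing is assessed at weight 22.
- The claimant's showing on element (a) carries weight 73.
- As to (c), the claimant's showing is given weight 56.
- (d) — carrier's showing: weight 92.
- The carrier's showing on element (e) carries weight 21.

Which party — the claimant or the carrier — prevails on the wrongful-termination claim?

Stage 1 (claimant, the preponderance of the evidence, weight exceeds 53): (a) net 73−22=51 ≤ 53 — fails; (b) net 72−16=56 > 53 — meets; (c) 56 > 53 — meets.
  Not every element is met, so the claimant fails to carry Stage 1.
The carrier prevails.

carrier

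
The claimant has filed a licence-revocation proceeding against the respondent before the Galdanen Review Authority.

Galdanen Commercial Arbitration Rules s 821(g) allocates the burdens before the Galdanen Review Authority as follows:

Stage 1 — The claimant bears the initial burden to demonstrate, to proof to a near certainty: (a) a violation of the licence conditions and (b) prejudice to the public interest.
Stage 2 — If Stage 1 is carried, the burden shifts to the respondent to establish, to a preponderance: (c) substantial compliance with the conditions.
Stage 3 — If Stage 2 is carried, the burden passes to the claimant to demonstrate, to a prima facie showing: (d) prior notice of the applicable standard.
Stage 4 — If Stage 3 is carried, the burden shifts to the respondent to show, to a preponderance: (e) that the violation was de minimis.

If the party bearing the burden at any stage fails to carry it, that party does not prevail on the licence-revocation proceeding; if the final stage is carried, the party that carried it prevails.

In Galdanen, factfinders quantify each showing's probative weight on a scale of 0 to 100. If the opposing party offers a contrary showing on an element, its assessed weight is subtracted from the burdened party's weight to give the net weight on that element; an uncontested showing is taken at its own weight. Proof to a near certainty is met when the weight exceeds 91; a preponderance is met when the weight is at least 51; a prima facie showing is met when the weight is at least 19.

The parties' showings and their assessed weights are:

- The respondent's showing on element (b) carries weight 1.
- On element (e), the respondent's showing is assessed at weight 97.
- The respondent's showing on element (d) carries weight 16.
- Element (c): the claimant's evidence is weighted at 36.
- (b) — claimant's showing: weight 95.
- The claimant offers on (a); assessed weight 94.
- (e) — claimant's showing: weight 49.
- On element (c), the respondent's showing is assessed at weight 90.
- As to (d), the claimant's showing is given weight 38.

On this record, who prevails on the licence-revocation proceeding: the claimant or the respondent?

Stage 1 — burden on claimant; standard: proof to a near certainty (weight exceeds 91).
    (a): 94 > 91 [met]
    (b): 95 − 1 = 94 > 91 [met]
  Stage 1 carried; the burden shifts to the respondent.
Stage 2 — burden on respondent; standard: a preponderance (weight is at least 51).
    (c): 90 − 36 = 54 ≥ 51 [met]
  Stage 2 is satisfied; the onus moves to the claimant.
Stage 3 — burden on claimant; standard: a prima facie showing (weight is at least 19).
    (d): 38 − 16 = 22 ≥ 19 [met]
  All elements met. The burden passes to the respondent.
Stage 4 — burden on respondent; standard: a preponderance (weight is at least 51).
    (e): 97 − 49 = 48 < 51 [not met]
  Stage 4 not carried; the respondent fails its burden.
The claimant prevails.

claimant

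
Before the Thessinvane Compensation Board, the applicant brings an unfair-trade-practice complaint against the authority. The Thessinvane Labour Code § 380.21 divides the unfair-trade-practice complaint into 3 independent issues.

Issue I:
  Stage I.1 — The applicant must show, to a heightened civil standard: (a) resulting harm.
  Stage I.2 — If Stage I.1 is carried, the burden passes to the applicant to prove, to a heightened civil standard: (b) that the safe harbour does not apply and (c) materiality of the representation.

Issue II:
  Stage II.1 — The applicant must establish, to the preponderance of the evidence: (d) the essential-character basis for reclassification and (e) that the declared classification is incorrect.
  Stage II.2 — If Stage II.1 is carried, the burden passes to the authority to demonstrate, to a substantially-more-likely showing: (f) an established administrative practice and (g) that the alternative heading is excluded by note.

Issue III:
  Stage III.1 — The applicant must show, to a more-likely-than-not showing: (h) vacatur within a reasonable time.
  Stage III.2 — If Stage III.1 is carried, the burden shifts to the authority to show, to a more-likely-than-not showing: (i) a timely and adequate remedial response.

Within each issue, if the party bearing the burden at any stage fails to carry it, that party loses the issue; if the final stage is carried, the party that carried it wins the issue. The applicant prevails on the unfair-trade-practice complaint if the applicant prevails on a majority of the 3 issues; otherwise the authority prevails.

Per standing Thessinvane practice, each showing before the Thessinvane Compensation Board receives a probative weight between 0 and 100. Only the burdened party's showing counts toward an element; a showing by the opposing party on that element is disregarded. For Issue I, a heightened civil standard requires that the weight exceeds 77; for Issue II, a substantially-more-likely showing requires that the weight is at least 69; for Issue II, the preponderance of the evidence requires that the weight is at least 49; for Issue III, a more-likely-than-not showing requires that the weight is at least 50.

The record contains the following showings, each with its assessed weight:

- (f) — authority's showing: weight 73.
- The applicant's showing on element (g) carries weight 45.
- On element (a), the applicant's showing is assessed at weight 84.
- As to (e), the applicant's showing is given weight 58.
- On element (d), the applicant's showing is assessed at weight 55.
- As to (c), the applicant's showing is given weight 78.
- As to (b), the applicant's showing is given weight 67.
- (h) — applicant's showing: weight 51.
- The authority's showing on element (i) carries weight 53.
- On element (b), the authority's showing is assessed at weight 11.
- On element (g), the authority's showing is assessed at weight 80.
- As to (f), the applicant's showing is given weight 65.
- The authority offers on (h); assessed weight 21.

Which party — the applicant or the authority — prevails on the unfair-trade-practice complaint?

— Issue I —
Stage I.1 (applicant, a heightened civil standard, weight exceeds 77): (a) 84 > 77 — meets.
  Stage I.1 carried; the burden remains with the applicant.
Stage I.2 (applicant, a heightened civil standard, weight exceeds 77): (b) 67 (authority's 11 disregarded) ≤ 77 — fails; (c) 78 > 77 — meets.
  The applicant does not carry Stage I.2.
So the authority prevails on this issue.
— Issue II —
Stage II.1 — burden on applicant; standard: the preponderance of the evidence (weight is at least 49).
    (d): 55 ≥ 49 [met]
    (e): 58 ≥ 49 [met]
  The applicant carries Stage II.1; the authority now bears the burden.
Stage II.2 — burden on authority; standard: a substantially-more-likely showing (weight is at least 69).
    (f): 73 (applicant's 65 disregarded) ≥ 69 [met]
    (g): 80 (applicant's 45 disregarded) ≥ 69 [met]
  The authority carries the last stage.
All stages carried — the authority prevails on this issue.
— Issue III —
Stage III.1 (applicant, a more-likely-than-not showing, weight is at least 50): (h) 51 (authority's 21 disregarded) ≥ 50 — meets.
  Stage III.1 carried; the burden shifts to the authority.
Stage III.2 (authority, a more-likely-than-not showing, weight is at least 50): (i) 53 ≥ 50 — meets.
  Stage III.2 carried; the final stage is satisfied.
With every stage satisfied, the authority prevails on this issue.
Per-issue: Issue I → authority; Issue II → authority; Issue III → authority. The applicant must prevail on a majority of issues; overall, the authority prevails.

authority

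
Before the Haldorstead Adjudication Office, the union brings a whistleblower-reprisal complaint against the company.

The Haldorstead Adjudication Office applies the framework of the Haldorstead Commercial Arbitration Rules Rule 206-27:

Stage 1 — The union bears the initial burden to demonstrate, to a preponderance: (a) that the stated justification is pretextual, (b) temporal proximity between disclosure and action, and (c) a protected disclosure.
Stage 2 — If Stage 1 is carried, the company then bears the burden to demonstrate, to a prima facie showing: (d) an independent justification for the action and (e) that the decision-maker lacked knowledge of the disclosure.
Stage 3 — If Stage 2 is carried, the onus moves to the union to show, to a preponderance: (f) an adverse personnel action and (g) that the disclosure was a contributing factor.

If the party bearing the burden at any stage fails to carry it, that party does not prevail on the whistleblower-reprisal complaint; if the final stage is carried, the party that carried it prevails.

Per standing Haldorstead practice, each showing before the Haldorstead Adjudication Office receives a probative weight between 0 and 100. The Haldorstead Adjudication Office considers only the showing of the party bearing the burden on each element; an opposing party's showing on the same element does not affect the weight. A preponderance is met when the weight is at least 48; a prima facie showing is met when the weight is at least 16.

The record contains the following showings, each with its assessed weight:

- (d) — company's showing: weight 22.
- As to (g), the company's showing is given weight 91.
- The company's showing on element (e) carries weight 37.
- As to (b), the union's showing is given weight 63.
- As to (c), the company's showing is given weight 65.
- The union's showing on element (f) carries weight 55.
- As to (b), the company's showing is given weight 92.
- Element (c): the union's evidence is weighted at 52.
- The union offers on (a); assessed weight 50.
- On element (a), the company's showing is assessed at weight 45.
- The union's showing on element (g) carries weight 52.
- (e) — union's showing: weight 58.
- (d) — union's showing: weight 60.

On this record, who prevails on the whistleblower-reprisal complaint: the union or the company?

At Stage 1 the union must meet a preponderance (weight is at least 48): on (a) the weight is 50 (the company's 45 is given no effect), which does reach 48, so (a) meets the standard; on (b) the weight is 63 (the company's 92 is given no effect), which does reach 48, so (b) meets the standard; on (c) the weight is 52 (the company's 65 is given no effect), ≥ 48, so (c) meets the standard.
  Stage 1 carried; the burden shifts to the company.
At Stage 2 the company must meet a prima facie showing (weight is at least 16): on (d) the weight is 22 (the union's 60 is given no effect), which does reach 16, so (d) meets the standard; on (e) the weight is 37 (the union's 58 is given no effect), which does reach 16, so (e) meets the standard.
  All elements met. The burden passes to the union.
At Stage 3 the union must meet a preponderance (weight is at least 48): on (f) the weight is 55, ≥ 48, so (f) meets the standard; on (g) the weight is 52 (the company's 91 is given no effect), which does reach 48, so (g) meets the standard.
  All elements met at the final stage.
Every stage carried; the union prevails.

union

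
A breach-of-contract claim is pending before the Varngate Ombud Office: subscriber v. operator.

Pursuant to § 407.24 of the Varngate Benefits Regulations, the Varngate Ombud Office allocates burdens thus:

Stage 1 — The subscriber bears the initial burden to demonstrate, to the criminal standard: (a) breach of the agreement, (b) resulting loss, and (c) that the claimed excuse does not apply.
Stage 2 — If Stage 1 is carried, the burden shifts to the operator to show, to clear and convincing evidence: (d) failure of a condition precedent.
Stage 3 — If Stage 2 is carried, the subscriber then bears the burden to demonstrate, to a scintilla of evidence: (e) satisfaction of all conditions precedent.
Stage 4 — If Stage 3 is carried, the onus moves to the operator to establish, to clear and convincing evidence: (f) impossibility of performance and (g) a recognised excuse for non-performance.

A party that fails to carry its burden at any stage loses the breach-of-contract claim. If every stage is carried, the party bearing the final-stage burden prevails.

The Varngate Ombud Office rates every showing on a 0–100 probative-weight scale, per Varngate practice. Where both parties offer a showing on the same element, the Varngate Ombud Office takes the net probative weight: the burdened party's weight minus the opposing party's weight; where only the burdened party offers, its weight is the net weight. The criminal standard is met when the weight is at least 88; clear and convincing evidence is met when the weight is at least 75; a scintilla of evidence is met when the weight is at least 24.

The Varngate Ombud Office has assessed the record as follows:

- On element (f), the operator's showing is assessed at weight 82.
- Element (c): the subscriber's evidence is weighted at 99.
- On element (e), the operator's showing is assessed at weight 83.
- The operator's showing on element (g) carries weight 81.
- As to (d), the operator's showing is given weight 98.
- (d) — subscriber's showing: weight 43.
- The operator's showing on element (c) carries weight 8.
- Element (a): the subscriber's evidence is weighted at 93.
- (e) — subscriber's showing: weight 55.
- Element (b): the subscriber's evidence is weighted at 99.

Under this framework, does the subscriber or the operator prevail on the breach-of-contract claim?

Stage 1 — burden on subscriber; standard: the criminal standard (weight is at least 88).
    (a): 93 ≥ 88 [met]
    (b): 99 ≥ 88 [met]
    (c): 99 − 8 = 91 ≥ 88 [met]
  All elements met. The burden passes to the operator.
Stage 2 — burden on operator; standard: clear and convincing evidence (weight is at least 75).
    (d): 98 − 43 = 55 < 75 [not met]
  The operator does not carry Stage 2.
So the subscriber prevails.

subscriber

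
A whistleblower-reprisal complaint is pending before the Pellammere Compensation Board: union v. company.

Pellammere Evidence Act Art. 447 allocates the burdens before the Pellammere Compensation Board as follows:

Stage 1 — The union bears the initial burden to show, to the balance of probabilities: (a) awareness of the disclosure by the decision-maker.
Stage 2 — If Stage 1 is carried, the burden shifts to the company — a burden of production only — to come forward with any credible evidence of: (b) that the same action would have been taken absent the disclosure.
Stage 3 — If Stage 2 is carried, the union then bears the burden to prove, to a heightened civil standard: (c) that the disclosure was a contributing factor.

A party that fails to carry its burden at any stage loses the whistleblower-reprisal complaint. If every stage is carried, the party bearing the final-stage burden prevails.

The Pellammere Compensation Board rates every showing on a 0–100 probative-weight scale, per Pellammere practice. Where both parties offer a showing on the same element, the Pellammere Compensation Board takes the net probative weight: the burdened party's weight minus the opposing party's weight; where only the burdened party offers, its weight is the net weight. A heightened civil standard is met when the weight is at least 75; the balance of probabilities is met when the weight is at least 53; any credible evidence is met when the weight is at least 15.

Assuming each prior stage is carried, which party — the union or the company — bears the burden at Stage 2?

company

Stage 2's rule assigns the burden to the company (to any credible evidence).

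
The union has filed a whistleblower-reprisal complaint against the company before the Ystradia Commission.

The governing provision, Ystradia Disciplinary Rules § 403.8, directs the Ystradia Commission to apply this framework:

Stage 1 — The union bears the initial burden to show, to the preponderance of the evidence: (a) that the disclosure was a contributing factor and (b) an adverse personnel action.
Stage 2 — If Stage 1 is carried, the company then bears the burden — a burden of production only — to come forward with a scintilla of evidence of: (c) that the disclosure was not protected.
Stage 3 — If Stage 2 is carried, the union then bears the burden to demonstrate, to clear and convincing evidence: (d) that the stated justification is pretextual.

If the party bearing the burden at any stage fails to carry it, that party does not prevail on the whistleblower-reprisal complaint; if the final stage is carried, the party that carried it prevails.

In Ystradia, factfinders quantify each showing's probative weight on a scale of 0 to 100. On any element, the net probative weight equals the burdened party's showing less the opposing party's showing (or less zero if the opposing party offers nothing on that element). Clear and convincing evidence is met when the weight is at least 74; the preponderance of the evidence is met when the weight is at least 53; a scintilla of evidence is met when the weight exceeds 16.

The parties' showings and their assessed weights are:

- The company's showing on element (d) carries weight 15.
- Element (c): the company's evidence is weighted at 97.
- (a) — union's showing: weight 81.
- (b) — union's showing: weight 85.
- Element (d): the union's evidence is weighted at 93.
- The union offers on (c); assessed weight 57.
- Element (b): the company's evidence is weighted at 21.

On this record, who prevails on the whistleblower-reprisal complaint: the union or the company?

union

Stage 1 — burden on union; standard: the preponderance of the evidence (weight is at least 53).
    (a): 81 ≥ 53 [met]
    (b): 85 − 21 = 64 ≥ 53 [met]
  The union carries Stage 1; the company now bears the burden.
Stage 2 — burden on company; standard: a scintilla of evidence (weight exceeds 16).
    (c): 97 − 57 = 40 > 16 [met]
  Stage 2 is satisfied; the onus moves to the union.
Stage 3 — burden on union; standard: clear and convincing evidence (weight is at least 74).
    (d): 93 − 15 = 78 ≥ 74 [met]
  The union carries the last stage.
With every stage satisfied, the union prevails.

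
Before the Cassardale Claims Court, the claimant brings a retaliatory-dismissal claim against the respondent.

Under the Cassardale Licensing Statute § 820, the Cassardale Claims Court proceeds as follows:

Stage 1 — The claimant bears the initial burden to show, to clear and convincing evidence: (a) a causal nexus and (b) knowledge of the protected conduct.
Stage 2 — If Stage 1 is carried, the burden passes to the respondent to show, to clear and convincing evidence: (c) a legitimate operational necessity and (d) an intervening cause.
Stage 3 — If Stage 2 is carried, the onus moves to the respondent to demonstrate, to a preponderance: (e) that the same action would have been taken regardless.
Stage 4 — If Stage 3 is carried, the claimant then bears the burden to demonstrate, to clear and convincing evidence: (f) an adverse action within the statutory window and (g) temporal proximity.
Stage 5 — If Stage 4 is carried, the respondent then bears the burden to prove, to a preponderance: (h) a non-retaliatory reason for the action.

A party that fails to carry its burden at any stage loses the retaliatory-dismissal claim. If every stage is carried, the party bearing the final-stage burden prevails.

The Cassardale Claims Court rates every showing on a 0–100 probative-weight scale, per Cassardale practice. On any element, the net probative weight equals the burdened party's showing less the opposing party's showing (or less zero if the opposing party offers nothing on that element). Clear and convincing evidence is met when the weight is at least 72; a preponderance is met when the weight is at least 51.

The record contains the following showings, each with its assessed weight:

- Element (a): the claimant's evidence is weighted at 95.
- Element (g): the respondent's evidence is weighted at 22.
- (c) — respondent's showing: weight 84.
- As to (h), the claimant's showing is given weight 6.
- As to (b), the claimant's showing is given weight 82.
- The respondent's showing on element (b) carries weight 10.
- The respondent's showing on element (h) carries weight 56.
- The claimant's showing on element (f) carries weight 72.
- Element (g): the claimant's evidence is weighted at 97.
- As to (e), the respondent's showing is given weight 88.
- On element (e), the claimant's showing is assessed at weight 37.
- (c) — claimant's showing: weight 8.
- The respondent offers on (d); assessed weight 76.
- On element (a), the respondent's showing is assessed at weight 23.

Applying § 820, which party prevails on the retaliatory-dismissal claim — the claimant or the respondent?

At Stage 1 the claimant must meet clear and convincing evidence (weight is at least 72): on (a) the weight is 95 less the opposing 23 gives net 72, ≥ 72, so (a) meets the standard; on (b) the weight is 82 less the opposing 10 gives net 72, which does reach 72, so (b) meets the standard.
  All elements met. The burden passes to the respondent.
At Stage 2 the respondent must meet clear and convincing evidence (weight is at least 72): on (c) the weight is 84 less the opposing 8 gives net 76, which does reach 72, so (c) meets the standard; on (d) the weight is 76, which does reach 72, so (d) meets the standard.
  Stage 2 is satisfied; the respondent continues to bear the burden.
At Stage 3 the respondent must meet a preponderance (weight is at least 51): on (e) the weight is 88 less the opposing 37 gives net 51, ≥ 51, so (e) meets the standard.
  Stage 3 is satisfied; the onus moves to the claimant.
At Stage 4 the claimant must meet clear and convincing evidence (weight is at least 72): on (f) the weight is 72, which does reach 72, so (f) meets the standard; on (g) the weight is 97 less the opposing 22 gives net 75, which does reach 72, so (g) meets the standard.
  Stage 4 is satisfied; the onus moves to the respondent.
At Stage 5 the respondent must meet a preponderance (weight is at least 51): on (h) the weight is 56 less the opposing 6 gives net 50, which does not reach 51, so (h) does not meet the standard.
  Stage 5 not carried; the respondent fails its burden.
So the claimant prevails.

claimant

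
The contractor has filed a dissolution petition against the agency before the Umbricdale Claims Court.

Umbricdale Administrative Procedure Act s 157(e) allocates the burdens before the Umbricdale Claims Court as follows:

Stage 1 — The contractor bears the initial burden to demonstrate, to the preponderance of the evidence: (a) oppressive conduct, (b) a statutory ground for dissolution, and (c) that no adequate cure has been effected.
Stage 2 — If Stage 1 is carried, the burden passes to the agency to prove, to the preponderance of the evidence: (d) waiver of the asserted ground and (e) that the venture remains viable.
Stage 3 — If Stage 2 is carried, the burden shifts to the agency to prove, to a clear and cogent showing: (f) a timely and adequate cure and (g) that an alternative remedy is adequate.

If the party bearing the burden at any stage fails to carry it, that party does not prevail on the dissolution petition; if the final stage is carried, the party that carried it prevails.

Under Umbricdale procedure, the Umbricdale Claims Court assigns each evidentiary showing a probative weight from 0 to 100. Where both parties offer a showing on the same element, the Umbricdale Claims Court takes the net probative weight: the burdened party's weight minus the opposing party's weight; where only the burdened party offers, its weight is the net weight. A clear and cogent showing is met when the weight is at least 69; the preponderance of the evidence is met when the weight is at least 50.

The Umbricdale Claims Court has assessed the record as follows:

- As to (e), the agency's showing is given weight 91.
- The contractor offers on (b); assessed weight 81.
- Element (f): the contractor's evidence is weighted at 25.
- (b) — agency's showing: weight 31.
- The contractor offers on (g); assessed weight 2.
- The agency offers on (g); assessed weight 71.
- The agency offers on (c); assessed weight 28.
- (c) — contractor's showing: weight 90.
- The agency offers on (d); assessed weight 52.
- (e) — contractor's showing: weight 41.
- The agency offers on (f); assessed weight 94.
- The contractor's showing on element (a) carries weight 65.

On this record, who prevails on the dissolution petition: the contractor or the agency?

agency

Stage 1 — burden on contractor; standard: the preponderance of the evidence (weight is at least 50).
    (a): 65 ≥ 50 [met]
    (b): 81 − 31 = 50 ≥ 50 [met]
    (c): 90 − 28 = 62 ≥ 50 [met]
  The contractor carries Stage 1; the agency now bears the burden.
Stage 2 — burden on agency; standard: the preponderance of the evidence (weight is at least 50).
    (d): 52 ≥ 50 [met]
    (e): 91 − 41 = 50 ≥ 50 [met]
  Stage 2 is satisfied; the agency continues to bear the burden.
Stage 3 — burden on agency; standard: a clear and cogent showing (weight is at least 69).
    (f): 94 − 25 = 69 ≥ 69 [met]
    (g): 71 − 2 = 69 ≥ 69 [met]
  The agency carries the last stage.
With every stage satisfied, the agency prevails.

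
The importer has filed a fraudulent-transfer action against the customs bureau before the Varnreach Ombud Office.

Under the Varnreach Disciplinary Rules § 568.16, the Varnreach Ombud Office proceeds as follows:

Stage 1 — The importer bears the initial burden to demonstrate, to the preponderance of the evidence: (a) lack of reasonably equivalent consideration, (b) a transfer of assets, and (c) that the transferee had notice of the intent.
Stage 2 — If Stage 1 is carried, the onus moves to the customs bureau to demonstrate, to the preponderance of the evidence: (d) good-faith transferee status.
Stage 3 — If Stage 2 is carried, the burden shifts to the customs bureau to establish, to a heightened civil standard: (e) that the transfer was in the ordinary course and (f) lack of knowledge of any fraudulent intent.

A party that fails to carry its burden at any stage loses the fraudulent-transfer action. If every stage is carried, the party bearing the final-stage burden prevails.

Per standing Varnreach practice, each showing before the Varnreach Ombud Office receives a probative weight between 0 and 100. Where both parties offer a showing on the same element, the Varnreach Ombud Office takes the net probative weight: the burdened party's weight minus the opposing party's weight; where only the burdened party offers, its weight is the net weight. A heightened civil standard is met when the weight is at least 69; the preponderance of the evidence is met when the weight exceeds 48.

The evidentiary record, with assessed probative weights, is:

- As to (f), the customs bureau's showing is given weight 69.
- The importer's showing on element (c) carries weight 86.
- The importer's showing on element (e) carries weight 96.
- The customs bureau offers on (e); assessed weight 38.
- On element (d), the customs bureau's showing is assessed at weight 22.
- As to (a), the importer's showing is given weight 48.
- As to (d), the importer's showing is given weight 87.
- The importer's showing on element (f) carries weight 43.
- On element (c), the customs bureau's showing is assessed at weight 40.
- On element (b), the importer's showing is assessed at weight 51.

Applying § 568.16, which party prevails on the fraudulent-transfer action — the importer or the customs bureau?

Stage 1 — burden on importer; standard: the preponderance of the evidence (weight exceeds 48).
    (a): 48 ≤ 48 [not met]
    (b): 51 > 48 [met]
    (c): 86 − 40 = 46 ≤ 48 [not met]
  Not every element is met, so the importer fails to carry Stage 1.
So the customs bureau prevails.

customs bureau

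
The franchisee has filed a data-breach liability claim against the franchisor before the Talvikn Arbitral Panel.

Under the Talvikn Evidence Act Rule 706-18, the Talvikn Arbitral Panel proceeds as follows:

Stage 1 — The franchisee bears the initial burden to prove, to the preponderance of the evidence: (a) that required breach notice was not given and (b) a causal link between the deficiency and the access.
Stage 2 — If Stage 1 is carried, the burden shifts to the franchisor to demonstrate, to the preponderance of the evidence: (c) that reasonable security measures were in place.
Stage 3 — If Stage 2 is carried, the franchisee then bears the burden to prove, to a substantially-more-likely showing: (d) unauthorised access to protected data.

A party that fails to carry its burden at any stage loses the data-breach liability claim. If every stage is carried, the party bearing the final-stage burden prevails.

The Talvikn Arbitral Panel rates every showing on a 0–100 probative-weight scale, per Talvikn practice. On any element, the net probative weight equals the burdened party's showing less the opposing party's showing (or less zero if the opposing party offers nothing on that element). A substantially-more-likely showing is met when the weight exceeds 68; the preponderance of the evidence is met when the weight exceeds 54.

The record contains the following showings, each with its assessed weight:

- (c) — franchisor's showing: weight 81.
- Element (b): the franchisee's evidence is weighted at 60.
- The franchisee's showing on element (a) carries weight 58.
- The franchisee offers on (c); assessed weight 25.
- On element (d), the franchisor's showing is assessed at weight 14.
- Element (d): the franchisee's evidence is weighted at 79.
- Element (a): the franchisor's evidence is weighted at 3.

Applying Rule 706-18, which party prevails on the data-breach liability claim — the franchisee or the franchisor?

At Stage 1 the franchisee must meet the preponderance of the evidence (weight exceeds 54): on (a) the weight is 58 less the opposing 3 gives net 55, which does exceed 54, so (a) meets the standard; on (b) the weight is 60, which does exceed 54, so (b) meets the standard.
  All elements met. The burden passes to the franchisor.
At Stage 2 the franchisor must meet the preponderance of the evidence (weight exceeds 54): on (c) the weight is 81 less the opposing 25 gives net 56, which does exceed 54, so (c) meets the standard.
  Stage 2 is satisfied; the onus moves to the franchisee.
At Stage 3 the franchisee must meet a substantially-more-likely showing (weight exceeds 68): on (d) the weight is 79 less the opposing 14 gives net 65, ≤ 68, so (d) does not meet the standard.
  Not every element is met, so the franchisee fails to carry Stage 3.
So the franchisor prevails.

franchisor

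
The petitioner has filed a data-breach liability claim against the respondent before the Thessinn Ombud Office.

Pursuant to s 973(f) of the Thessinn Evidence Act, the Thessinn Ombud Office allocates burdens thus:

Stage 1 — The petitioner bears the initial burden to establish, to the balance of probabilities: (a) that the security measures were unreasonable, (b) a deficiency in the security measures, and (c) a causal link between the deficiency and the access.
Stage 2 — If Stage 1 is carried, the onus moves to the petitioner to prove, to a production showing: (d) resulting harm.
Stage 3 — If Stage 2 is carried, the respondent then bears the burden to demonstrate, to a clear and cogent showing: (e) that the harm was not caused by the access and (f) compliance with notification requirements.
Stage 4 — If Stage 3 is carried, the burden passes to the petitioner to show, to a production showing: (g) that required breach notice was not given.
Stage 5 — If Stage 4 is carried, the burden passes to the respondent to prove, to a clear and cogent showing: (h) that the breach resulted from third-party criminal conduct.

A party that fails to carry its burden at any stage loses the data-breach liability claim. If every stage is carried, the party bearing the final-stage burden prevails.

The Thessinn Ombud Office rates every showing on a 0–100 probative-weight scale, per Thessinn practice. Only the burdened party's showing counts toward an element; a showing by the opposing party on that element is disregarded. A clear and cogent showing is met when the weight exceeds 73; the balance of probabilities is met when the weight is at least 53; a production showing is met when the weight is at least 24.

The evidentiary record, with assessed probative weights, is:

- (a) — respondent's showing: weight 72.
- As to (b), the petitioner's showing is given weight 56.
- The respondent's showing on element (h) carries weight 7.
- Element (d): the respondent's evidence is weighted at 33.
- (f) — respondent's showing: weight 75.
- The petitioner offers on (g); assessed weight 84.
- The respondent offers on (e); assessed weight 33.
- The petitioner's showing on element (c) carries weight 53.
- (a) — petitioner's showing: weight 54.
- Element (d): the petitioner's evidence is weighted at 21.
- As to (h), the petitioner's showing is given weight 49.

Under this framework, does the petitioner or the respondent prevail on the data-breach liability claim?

Stage 1 — burden on petitioner; standard: the balance of probabilities (weight is at least 53).
    (a): 54 (respondent's 72 disregarded) ≥ 53 [met]
    (b): 56 ≥ 53 [met]
    (c): 53 ≥ 53 [met]
  Stage 1 carried; the burden remains with the petitioner.
Stage 2 — burden on petitioner; standard: a production showing (weight is at least 24).
    (d): 21 (respondent's 33 disregarded) < 24 [not met]
  Stage 2 not carried; the petitioner fails its burden.
The respondent prevails.

respondent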